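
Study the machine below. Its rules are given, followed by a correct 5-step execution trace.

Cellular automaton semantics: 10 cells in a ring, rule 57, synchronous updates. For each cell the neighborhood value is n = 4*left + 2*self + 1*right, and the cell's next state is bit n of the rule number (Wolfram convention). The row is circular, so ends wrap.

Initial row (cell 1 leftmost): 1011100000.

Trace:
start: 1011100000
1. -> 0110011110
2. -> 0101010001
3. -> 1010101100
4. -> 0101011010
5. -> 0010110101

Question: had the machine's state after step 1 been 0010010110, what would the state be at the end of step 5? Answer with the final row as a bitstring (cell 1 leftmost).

state after step 1 := 0010010110
2. -> 1001001101
3. -> 0100101011
4. -> 1010010110
5. -> 0101001101

0101001101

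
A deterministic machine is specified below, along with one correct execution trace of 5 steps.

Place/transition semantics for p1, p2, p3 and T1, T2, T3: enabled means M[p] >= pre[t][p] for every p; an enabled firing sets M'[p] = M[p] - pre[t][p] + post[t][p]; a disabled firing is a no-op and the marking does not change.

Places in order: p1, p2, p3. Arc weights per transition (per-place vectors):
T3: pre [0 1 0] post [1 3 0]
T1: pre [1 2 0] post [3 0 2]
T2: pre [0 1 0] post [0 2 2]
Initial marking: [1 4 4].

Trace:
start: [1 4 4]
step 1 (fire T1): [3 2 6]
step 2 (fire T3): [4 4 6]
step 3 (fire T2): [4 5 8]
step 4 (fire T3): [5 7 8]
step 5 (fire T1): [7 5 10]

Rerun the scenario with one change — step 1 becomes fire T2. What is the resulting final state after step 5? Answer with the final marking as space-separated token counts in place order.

5 8 10

(re-executing from step 1 with the substitution; state before step 1: [1 4 4])
step 1 (fire T2): [1 5 6]
step 2 (fire T3): [2 7 6]
step 3 (fire T2): [2 8 8]
step 4 (fire T3): [3 10 8]
step 5 (fire T1): [5 8 10]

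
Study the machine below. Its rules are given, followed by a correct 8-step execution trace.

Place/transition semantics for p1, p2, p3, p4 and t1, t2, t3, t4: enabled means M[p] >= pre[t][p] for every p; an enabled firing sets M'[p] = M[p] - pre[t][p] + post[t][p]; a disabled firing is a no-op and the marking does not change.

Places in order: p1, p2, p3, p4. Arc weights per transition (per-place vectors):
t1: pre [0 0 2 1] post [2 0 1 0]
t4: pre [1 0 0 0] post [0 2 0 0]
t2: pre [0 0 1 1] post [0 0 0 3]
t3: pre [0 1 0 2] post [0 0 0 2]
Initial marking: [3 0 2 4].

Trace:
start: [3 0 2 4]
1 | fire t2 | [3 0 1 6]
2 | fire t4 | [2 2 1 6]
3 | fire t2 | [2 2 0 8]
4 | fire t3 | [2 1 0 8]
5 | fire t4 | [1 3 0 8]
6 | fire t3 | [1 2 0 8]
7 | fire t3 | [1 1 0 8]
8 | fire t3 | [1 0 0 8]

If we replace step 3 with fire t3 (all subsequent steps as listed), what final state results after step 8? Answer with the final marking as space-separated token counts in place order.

(re-executing from step 3 with the substitution; state before step 3: [2 2 1 6])
3 | fire t3 | [2 1 1 6]
4 | fire t3 | [2 0 1 6]
5 | fire t4 | [1 2 1 6]
6 | fire t3 | [1 1 1 6]
7 | fire t3 | [1 0 1 6]
8 | fire t3 | [1 0 1 6]

1 0 1 6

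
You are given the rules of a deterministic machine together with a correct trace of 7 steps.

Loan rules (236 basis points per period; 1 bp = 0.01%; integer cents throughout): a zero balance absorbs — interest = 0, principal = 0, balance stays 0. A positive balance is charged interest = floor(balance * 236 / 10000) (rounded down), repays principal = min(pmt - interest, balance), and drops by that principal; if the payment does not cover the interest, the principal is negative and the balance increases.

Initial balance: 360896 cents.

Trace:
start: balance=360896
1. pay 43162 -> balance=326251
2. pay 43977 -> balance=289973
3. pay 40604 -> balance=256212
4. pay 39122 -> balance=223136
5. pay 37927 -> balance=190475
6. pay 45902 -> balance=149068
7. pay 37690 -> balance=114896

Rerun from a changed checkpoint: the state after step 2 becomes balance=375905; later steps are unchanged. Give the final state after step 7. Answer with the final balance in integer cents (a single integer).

state after step 2 := balance=375905
3. pay 40604 -> balance=344172
4. pay 39122 -> balance=313172
5. pay 37927 -> balance=282635
6. pay 45902 -> balance=243403
7. pay 37690 -> balance=211457

211457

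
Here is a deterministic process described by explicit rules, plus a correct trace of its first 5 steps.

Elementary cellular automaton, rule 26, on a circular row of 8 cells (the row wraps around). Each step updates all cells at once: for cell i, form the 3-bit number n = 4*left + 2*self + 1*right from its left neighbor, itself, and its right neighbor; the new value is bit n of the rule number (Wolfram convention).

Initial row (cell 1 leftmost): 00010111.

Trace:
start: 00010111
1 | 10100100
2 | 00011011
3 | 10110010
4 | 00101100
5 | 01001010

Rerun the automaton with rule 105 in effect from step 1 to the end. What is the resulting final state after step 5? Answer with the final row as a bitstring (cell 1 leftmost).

(re-executing steps 1..5 under rule 105; state before step 1: 00010111)
1 | 01001101
2 | 10001110
3 | 00101011
4 | 00010111
5 | 01001101

01001101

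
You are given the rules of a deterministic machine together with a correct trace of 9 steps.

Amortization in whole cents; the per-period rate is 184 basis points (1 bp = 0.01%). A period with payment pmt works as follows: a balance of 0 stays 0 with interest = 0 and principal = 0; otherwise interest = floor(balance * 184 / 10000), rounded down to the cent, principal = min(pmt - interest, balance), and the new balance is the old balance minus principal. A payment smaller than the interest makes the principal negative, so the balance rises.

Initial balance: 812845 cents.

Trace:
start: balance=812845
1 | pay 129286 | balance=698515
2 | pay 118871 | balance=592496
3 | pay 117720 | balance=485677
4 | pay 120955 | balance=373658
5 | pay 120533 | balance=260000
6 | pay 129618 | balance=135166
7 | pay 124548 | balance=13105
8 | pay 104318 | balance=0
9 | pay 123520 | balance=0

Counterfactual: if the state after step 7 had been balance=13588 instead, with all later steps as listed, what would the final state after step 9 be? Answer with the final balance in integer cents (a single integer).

0

state after step 7 := balance=13588
8 | pay 104318 | balance=0
9 | pay 123520 | balance=0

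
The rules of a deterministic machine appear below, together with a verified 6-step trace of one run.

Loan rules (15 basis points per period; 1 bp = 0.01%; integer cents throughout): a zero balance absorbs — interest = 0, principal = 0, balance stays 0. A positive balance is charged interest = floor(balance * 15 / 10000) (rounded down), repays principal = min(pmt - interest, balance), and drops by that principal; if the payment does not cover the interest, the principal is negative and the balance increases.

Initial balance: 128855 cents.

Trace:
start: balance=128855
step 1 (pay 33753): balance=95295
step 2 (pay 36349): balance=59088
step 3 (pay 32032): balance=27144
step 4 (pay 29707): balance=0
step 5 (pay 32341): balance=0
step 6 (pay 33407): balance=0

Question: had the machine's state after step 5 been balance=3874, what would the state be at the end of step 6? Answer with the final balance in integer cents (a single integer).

0

state after step 5 := balance=3874
step 6 (pay 33407): balance=0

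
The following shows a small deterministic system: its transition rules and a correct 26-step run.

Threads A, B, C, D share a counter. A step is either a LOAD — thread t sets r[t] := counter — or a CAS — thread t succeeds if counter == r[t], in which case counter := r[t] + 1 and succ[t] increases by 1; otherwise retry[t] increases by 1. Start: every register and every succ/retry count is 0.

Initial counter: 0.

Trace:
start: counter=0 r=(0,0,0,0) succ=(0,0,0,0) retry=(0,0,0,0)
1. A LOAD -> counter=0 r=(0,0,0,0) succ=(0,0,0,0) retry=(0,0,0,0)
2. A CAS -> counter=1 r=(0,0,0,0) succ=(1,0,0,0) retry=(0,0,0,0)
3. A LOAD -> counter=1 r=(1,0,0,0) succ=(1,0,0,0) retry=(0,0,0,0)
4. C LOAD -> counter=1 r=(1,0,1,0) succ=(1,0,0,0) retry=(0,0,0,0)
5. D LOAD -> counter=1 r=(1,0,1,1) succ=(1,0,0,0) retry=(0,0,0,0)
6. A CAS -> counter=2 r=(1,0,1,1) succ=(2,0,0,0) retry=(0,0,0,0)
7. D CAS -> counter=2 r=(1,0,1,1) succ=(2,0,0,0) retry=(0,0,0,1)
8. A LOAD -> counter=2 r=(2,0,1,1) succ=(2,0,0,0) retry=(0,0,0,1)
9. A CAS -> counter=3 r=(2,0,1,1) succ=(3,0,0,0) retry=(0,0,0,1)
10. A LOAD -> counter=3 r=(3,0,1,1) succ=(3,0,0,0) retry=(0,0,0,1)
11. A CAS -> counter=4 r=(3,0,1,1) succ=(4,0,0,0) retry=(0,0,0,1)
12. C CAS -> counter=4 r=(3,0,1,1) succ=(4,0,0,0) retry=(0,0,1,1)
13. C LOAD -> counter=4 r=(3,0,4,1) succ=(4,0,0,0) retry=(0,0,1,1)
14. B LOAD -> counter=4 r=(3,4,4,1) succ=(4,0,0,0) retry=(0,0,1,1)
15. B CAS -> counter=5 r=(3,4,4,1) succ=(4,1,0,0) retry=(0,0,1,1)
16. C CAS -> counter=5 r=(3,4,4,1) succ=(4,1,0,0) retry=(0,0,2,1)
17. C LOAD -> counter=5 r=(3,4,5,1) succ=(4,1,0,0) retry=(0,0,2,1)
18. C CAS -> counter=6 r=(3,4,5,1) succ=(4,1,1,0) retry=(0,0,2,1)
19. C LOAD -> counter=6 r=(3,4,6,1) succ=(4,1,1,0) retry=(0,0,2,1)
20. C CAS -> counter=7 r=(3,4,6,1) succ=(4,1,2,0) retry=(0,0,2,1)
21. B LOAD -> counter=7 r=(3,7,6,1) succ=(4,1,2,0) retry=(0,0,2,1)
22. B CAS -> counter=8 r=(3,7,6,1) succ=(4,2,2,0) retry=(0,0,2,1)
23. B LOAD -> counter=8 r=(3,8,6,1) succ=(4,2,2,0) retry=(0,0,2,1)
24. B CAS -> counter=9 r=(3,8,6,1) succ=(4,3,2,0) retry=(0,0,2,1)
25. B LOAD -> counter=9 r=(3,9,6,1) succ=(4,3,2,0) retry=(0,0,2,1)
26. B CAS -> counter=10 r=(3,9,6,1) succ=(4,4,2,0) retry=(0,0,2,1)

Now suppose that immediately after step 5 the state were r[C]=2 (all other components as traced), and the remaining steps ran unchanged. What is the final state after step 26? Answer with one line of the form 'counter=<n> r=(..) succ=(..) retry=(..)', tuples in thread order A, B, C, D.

state after step 5 := counter=1 r=(1,0,2,1) succ=(1,0,0,0) retry=(0,0,0,0)
6. A CAS -> counter=2 r=(1,0,2,1) succ=(2,0,0,0) retry=(0,0,0,0)
7. D CAS -> counter=2 r=(1,0,2,1) succ=(2,0,0,0) retry=(0,0,0,1)
8. A LOAD -> counter=2 r=(2,0,2,1) succ=(2,0,0,0) retry=(0,0,0,1)
9. A CAS -> counter=3 r=(2,0,2,1) succ=(3,0,0,0) retry=(0,0,0,1)
10. A LOAD -> counter=3 r=(3,0,2,1) succ=(3,0,0,0) retry=(0,0,0,1)
11. A CAS -> counter=4 r=(3,0,2,1) succ=(4,0,0,0) retry=(0,0,0,1)
12. C CAS -> counter=4 r=(3,0,2,1) succ=(4,0,0,0) retry=(0,0,1,1)
13. C LOAD -> counter=4 r=(3,0,4,1) succ=(4,0,0,0) retry=(0,0,1,1)
14. B LOAD -> counter=4 r=(3,4,4,1) succ=(4,0,0,0) retry=(0,0,1,1)
15. B CAS -> counter=5 r=(3,4,4,1) succ=(4,1,0,0) retry=(0,0,1,1)
16. C CAS -> counter=5 r=(3,4,4,1) succ=(4,1,0,0) retry=(0,0,2,1)
17. C LOAD -> counter=5 r=(3,4,5,1) succ=(4,1,0,0) retry=(0,0,2,1)
18. C CAS -> counter=6 r=(3,4,5,1) succ=(4,1,1,0) retry=(0,0,2,1)
19. C LOAD -> counter=6 r=(3,4,6,1) succ=(4,1,1,0) retry=(0,0,2,1)
20. C CAS -> counter=7 r=(3,4,6,1) succ=(4,1,2,0) retry=(0,0,2,1)
21. B LOAD -> counter=7 r=(3,7,6,1) succ=(4,1,2,0) retry=(0,0,2,1)
22. B CAS -> counter=8 r=(3,7,6,1) succ=(4,2,2,0) retry=(0,0,2,1)
23. B LOAD -> counter=8 r=(3,8,6,1) succ=(4,2,2,0) retry=(0,0,2,1)
24. B CAS -> counter=9 r=(3,8,6,1) succ=(4,3,2,0) retry=(0,0,2,1)
25. B LOAD -> counter=9 r=(3,9,6,1) succ=(4,3,2,0) retry=(0,0,2,1)
26. B CAS -> counter=10 r=(3,9,6,1) succ=(4,4,2,0) retry=(0,0,2,1)

counter=10 r=(3,9,6,1) succ=(4,4,2,0) retry=(0,0,2,1)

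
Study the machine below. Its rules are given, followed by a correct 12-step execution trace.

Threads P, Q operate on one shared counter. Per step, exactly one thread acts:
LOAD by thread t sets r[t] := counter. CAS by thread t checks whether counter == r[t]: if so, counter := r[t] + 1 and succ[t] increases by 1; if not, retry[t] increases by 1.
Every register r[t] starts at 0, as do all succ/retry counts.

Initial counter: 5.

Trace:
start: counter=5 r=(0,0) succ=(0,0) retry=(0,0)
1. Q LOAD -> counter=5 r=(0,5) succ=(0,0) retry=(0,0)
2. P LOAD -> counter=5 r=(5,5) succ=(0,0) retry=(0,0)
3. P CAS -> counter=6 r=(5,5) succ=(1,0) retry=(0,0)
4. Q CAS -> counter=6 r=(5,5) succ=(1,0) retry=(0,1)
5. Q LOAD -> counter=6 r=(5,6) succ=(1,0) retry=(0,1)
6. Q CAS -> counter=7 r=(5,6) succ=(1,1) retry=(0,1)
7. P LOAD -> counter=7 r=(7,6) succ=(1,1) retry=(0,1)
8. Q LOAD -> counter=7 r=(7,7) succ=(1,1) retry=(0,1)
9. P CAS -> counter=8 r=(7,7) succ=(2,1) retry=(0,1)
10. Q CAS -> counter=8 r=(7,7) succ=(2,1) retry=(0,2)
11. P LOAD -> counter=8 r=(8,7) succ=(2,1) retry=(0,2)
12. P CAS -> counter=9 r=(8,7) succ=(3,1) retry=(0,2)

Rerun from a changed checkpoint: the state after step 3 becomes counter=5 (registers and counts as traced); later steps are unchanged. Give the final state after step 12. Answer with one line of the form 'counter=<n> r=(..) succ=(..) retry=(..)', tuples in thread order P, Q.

state after step 3 := counter=5 r=(5,5) succ=(1,0) retry=(0,0)
4. Q CAS -> counter=6 r=(5,5) succ=(1,1) retry=(0,0)
5. Q LOAD -> counter=6 r=(5,6) succ=(1,1) retry=(0,0)
6. Q CAS -> counter=7 r=(5,6) succ=(1,2) retry=(0,0)
7. P LOAD -> counter=7 r=(7,6) succ=(1,2) retry=(0,0)
8. Q LOAD -> counter=7 r=(7,7) succ=(1,2) retry=(0,0)
9. P CAS -> counter=8 r=(7,7) succ=(2,2) retry=(0,0)
10. Q CAS -> counter=8 r=(7,7) succ=(2,2) retry=(0,1)
11. P LOAD -> counter=8 r=(8,7) succ=(2,2) retry=(0,1)
12. P CAS -> counter=9 r=(8,7) succ=(3,2) retry=(0,1)

counter=9 r=(8,7) succ=(3,2) retry=(0,1)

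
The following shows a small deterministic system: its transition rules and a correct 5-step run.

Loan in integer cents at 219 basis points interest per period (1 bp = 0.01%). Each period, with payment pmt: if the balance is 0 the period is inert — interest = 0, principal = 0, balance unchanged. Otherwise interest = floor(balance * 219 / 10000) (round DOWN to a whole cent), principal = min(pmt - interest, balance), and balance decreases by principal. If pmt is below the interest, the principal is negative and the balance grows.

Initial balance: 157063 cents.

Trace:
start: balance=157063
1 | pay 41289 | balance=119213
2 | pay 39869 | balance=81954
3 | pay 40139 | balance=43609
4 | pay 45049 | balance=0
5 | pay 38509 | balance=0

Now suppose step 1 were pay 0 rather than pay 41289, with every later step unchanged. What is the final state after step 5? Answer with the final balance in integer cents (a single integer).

(re-executing from step 1 with the substitution; state before step 1: balance=157063)
1 | pay 0 | balance=160502
2 | pay 39869 | balance=124147
3 | pay 40139 | balance=86726
4 | pay 45049 | balance=43576
5 | pay 38509 | balance=6021

6021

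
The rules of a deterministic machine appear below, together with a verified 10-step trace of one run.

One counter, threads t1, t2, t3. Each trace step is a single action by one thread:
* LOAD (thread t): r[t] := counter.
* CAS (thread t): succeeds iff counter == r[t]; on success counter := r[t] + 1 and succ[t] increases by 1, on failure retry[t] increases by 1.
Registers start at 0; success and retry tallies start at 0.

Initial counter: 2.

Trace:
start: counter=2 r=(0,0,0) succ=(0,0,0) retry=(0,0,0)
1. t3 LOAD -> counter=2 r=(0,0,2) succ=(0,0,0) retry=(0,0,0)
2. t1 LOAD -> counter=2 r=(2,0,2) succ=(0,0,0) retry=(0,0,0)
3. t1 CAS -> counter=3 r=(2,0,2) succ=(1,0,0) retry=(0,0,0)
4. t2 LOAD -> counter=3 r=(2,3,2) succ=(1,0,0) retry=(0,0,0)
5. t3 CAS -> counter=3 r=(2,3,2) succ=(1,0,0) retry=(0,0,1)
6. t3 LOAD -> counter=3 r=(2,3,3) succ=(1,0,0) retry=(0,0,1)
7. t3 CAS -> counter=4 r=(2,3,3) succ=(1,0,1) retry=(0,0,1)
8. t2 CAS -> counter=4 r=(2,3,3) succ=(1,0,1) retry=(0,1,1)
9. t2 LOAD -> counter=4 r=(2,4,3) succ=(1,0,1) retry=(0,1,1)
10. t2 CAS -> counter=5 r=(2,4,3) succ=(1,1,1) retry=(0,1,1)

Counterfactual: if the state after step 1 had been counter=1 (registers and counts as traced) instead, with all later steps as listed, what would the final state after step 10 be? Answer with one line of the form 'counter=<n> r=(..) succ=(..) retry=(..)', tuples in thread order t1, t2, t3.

state after step 1 := counter=1 r=(0,0,2) succ=(0,0,0) retry=(0,0,0)
2. t1 LOAD -> counter=1 r=(1,0,2) succ=(0,0,0) retry=(0,0,0)
3. t1 CAS -> counter=2 r=(1,0,2) succ=(1,0,0) retry=(0,0,0)
4. t2 LOAD -> counter=2 r=(1,2,2) succ=(1,0,0) retry=(0,0,0)
5. t3 CAS -> counter=3 r=(1,2,2) succ=(1,0,1) retry=(0,0,0)
6. t3 LOAD -> counter=3 r=(1,2,3) succ=(1,0,1) retry=(0,0,0)
7. t3 CAS -> counter=4 r=(1,2,3) succ=(1,0,2) retry=(0,0,0)
8. t2 CAS -> counter=4 r=(1,2,3) succ=(1,0,2) retry=(0,1,0)
9. t2 LOAD -> counter=4 r=(1,4,3) succ=(1,0,2) retry=(0,1,0)
10. t2 CAS -> counter=5 r=(1,4,3) succ=(1,1,2) retry=(0,1,0)

counter=5 r=(1,4,3) succ=(1,1,2) retry=(0,1,0)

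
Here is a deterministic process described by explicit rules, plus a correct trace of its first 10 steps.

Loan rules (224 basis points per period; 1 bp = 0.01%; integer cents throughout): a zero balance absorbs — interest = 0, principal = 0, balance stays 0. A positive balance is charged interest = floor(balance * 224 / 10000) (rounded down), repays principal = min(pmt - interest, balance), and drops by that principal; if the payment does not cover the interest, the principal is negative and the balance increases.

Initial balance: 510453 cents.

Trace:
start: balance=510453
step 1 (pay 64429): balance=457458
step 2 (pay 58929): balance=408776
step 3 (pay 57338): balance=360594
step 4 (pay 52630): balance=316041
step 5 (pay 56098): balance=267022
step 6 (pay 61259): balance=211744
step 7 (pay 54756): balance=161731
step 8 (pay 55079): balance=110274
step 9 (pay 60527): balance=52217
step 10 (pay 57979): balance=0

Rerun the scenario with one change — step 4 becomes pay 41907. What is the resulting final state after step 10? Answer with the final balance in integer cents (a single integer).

7653

(re-executing from step 4 with the substitution; state before step 4: balance=360594)
step 4 (pay 41907): balance=326764
step 5 (pay 56098): balance=277985
step 6 (pay 61259): balance=222952
step 7 (pay 54756): balance=173190
step 8 (pay 55079): balance=121990
step 9 (pay 60527): balance=64195
step 10 (pay 57979): balance=7653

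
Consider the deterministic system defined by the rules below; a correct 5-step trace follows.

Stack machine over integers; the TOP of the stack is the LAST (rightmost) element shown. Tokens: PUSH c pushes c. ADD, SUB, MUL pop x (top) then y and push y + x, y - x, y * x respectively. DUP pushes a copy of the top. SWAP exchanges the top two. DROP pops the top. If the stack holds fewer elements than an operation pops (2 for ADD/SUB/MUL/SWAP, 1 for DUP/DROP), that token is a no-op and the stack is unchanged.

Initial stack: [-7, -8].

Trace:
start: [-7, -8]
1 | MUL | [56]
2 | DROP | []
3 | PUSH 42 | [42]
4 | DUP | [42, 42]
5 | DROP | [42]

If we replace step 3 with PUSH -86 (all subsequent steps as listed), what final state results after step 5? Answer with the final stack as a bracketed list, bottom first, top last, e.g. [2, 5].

[-86]

(re-executing from step 3 with the substitution; state before step 3: [])
3 | PUSH -86 | [-86]
4 | DUP | [-86, -86]
5 | DROP | [-86]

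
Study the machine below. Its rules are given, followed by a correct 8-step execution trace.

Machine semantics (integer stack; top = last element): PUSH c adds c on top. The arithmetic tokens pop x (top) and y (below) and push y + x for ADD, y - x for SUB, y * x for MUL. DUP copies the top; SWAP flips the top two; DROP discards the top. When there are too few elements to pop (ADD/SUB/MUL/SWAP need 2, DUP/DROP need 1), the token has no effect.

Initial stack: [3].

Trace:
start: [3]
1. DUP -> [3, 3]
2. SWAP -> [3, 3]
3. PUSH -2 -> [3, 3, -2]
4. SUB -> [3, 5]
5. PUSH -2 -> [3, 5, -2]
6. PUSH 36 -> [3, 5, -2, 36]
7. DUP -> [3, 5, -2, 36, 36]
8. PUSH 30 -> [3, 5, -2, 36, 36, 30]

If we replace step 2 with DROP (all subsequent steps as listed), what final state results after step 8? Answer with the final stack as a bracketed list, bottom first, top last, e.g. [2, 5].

[5, -2, 36, 36, 30]

(re-executing from step 2 with the substitution; state before step 2: [3, 3])
2. DROP -> [3]
3. PUSH -2 -> [3, -2]
4. SUB -> [5]
5. PUSH -2 -> [5, -2]
6. PUSH 36 -> [5, -2, 36]
7. DUP -> [5, -2, 36, 36]
8. PUSH 30 -> [5, -2, 36, 36, 30]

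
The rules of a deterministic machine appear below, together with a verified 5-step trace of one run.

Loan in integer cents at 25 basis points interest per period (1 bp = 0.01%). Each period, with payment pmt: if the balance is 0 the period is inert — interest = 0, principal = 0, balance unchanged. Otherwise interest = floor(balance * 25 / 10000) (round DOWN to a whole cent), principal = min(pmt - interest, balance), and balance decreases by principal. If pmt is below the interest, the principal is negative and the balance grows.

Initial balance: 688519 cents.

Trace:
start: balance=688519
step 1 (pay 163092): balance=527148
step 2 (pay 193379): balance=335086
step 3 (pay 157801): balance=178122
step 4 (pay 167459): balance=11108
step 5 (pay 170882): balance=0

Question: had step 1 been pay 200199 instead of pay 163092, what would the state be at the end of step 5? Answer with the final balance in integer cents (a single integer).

0

(re-executing from step 1 with the substitution; state before step 1: balance=688519)
step 1 (pay 200199): balance=490041
step 2 (pay 193379): balance=297887
step 3 (pay 157801): balance=140830
step 4 (pay 167459): balance=0
step 5 (pay 170882): balance=0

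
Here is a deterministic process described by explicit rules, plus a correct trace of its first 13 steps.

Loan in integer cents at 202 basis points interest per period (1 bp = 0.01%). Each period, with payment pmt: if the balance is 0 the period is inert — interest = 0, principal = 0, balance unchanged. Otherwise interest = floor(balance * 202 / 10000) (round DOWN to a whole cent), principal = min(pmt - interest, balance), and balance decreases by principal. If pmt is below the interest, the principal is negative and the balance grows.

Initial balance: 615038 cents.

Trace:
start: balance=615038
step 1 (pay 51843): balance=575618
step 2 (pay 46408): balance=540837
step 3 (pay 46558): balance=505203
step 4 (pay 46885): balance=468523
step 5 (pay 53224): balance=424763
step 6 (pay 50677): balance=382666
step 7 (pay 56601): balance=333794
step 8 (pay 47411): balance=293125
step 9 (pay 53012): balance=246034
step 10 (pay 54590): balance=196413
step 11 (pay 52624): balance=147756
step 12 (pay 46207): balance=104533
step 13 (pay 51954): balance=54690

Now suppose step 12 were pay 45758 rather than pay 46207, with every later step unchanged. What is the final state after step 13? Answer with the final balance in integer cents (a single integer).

55148

(re-executing from step 12 with the substitution; state before step 12: balance=147756)
step 12 (pay 45758): balance=104982
step 13 (pay 51954): balance=55148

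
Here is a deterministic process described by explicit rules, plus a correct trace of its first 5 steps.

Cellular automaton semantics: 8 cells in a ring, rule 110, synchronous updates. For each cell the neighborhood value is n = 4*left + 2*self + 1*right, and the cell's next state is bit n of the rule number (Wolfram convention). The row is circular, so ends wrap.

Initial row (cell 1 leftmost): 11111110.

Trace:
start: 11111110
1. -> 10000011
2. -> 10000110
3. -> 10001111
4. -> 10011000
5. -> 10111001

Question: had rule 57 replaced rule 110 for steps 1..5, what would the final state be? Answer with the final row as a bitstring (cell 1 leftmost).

(re-executing steps 1..5 under rule 57; state before step 1: 11111110)
1. -> 10000001
2. -> 01111101
3. -> 11000010
4. -> 10111001
5. -> 01100101

01100101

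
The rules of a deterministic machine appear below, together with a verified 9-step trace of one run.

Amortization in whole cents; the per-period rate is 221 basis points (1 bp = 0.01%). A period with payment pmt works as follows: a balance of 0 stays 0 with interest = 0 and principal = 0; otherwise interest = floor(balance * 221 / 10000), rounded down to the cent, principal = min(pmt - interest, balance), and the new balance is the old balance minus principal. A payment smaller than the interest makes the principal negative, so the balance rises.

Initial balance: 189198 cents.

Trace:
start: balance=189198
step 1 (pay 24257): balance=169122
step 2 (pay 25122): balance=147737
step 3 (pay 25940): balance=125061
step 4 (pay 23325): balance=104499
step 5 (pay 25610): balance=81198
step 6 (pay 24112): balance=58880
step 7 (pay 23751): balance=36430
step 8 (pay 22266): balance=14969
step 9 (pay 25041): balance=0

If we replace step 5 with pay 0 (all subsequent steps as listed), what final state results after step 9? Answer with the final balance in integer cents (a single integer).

18208

(re-executing from step 5 with the substitution; state before step 5: balance=104499)
step 5 (pay 0): balance=106808
step 6 (pay 24112): balance=85056
step 7 (pay 23751): balance=63184
step 8 (pay 22266): balance=42314
step 9 (pay 25041): balance=18208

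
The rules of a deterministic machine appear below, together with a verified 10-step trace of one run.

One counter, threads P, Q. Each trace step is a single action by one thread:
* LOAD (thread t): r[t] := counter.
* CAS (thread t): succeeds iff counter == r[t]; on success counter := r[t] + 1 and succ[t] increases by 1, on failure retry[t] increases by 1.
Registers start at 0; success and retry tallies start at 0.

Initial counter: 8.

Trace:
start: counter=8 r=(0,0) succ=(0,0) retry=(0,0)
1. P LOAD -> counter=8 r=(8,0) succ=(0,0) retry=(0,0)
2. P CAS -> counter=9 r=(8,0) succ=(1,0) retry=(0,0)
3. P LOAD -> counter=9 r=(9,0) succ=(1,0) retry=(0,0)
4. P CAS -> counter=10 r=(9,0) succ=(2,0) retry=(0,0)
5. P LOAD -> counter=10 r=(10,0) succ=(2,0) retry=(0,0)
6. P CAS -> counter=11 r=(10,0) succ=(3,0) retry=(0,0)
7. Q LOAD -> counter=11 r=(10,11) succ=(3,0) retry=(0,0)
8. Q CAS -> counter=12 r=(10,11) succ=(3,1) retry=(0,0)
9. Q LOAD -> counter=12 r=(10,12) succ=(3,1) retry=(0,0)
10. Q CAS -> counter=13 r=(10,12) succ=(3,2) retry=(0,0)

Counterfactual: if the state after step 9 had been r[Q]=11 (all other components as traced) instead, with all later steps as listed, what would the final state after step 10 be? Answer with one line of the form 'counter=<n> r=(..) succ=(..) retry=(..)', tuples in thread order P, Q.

counter=12 r=(10,11) succ=(3,1) retry=(0,1)

state after step 9 := counter=12 r=(10,11) succ=(3,1) retry=(0,0)
10. Q CAS -> counter=12 r=(10,11) succ=(3,1) retry=(0,1)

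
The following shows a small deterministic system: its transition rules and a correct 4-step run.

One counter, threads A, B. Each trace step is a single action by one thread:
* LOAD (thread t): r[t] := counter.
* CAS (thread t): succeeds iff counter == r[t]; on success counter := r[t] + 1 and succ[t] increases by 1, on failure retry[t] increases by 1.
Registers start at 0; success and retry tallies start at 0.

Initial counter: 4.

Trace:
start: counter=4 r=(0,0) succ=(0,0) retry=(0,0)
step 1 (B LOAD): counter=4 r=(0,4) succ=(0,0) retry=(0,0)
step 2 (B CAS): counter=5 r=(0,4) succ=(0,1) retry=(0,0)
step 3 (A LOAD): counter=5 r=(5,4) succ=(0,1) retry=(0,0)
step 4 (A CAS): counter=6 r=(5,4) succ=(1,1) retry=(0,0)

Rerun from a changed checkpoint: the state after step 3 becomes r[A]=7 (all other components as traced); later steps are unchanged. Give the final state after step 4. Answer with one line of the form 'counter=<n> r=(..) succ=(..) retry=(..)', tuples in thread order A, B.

counter=5 r=(7,4) succ=(0,1) retry=(1,0)

state after step 3 := counter=5 r=(7,4) succ=(0,1) retry=(0,0)
step 4 (A CAS): counter=5 r=(7,4) succ=(0,1) retry=(1,0)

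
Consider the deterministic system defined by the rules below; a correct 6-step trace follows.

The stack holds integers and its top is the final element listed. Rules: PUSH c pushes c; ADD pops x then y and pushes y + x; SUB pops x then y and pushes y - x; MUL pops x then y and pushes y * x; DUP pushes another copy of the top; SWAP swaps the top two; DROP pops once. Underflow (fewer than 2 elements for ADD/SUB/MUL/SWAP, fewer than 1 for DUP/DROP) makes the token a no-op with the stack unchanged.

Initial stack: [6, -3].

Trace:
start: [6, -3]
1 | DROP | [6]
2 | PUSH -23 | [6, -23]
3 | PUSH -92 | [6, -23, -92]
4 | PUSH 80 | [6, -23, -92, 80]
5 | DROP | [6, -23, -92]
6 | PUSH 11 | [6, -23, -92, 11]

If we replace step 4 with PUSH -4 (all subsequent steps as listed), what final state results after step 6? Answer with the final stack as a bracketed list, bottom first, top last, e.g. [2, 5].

[6, -23, -92, 11]

(re-executing from step 4 with the substitution; state before step 4: [6, -23, -92])
4 | PUSH -4 | [6, -23, -92, -4]
5 | DROP | [6, -23, -92]
6 | PUSH 11 | [6, -23, -92, 11]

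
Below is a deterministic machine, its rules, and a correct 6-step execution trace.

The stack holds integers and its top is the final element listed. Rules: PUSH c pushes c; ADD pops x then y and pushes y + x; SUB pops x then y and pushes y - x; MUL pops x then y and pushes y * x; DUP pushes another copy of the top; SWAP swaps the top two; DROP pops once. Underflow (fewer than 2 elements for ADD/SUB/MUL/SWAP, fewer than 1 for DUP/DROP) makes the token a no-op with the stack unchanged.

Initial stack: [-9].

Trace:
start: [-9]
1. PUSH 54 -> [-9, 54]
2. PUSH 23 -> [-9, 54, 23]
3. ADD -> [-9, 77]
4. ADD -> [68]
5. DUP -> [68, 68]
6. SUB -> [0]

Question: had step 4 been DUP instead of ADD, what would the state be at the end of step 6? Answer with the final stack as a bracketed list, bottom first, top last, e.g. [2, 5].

(re-executing from step 4 with the substitution; state before step 4: [-9, 77])
4. DUP -> [-9, 77, 77]
5. DUP -> [-9, 77, 77, 77]
6. SUB -> [-9, 77, 0]

[-9, 77, 0]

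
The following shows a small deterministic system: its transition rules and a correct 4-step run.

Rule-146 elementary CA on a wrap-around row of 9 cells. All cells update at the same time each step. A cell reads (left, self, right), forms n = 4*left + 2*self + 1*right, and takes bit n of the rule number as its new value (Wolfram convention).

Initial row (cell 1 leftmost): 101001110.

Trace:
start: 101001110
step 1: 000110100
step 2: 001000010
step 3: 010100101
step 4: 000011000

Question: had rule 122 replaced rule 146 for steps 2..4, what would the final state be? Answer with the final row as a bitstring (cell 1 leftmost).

(re-executing steps 2..4 under rule 122; state before step 2: 000110100)
step 2: 001111010
step 3: 011001101
step 4: 111111110

111111110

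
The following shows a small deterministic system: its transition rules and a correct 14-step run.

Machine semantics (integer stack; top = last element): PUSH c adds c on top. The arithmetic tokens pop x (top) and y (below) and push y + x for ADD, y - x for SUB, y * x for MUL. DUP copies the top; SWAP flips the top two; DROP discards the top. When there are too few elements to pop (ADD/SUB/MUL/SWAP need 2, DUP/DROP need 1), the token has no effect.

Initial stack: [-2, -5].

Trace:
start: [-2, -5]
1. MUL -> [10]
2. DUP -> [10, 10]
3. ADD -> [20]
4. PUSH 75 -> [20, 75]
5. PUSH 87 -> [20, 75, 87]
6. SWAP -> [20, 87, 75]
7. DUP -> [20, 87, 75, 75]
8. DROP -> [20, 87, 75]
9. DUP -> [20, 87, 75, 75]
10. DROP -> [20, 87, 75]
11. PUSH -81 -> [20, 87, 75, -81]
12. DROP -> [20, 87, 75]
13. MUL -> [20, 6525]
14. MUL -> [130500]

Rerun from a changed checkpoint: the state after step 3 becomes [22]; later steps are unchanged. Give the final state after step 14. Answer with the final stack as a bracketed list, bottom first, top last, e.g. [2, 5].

state after step 3 := [22]
4. PUSH 75 -> [22, 75]
5. PUSH 87 -> [22, 75, 87]
6. SWAP -> [22, 87, 75]
7. DUP -> [22, 87, 75, 75]
8. DROP -> [22, 87, 75]
9. DUP -> [22, 87, 75, 75]
10. DROP -> [22, 87, 75]
11. PUSH -81 -> [22, 87, 75, -81]
12. DROP -> [22, 87, 75]
13. MUL -> [22, 6525]
14. MUL -> [143550]

[143550]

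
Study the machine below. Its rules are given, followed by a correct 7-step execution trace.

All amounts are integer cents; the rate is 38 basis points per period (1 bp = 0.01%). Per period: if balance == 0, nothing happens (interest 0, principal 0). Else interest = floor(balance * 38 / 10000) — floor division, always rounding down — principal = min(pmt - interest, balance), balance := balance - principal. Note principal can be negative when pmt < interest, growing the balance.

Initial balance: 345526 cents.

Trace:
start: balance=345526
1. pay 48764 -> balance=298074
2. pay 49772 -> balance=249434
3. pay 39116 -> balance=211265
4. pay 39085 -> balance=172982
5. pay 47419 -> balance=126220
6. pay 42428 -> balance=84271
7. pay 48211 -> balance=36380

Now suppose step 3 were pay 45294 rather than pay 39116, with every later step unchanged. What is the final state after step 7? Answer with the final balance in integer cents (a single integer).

30107

(re-executing from step 3 with the substitution; state before step 3: balance=249434)
3. pay 45294 -> balance=205087
4. pay 39085 -> balance=166781
5. pay 47419 -> balance=119995
6. pay 42428 -> balance=78022
7. pay 48211 -> balance=30107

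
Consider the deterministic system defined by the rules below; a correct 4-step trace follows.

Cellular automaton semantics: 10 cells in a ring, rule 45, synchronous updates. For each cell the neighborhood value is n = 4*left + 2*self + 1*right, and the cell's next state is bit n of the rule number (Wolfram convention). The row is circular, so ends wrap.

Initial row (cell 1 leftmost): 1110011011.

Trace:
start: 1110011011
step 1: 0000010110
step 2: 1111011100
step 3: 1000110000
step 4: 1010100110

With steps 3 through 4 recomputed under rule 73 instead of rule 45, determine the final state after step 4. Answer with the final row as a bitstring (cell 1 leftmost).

(re-executing steps 3..4 under rule 73; state before step 3: 1111011100)
step 3: 1001010100
step 4: 0000000000

0000000000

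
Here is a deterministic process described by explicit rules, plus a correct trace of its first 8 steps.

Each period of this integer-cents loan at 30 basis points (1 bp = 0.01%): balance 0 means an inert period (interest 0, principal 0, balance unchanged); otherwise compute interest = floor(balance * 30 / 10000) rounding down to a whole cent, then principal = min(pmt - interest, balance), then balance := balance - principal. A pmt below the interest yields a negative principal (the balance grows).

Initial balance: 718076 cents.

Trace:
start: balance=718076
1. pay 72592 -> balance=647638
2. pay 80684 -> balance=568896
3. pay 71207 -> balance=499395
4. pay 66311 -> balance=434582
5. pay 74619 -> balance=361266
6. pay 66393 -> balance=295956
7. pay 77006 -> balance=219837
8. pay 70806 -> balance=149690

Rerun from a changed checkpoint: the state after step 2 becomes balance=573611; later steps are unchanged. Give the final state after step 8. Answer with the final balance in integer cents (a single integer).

154491

state after step 2 := balance=573611
3. pay 71207 -> balance=504124
4. pay 66311 -> balance=439325
5. pay 74619 -> balance=366023
6. pay 66393 -> balance=300728
7. pay 77006 -> balance=224624
8. pay 70806 -> balance=154491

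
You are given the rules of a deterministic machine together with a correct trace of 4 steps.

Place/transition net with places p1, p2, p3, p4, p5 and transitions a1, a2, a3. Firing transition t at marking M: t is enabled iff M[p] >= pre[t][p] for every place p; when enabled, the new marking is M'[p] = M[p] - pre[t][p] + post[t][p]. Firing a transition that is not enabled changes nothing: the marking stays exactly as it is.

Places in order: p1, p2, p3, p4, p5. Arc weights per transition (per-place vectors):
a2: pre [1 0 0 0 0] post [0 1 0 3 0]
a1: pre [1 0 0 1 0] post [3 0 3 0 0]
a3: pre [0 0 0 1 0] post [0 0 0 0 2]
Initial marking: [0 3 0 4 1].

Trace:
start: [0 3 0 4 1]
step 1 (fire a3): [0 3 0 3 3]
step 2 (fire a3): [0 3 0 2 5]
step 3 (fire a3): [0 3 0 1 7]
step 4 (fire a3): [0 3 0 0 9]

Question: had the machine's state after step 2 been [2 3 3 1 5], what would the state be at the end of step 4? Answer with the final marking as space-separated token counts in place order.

state after step 2 := [2 3 3 1 5]
step 3 (fire a3): [2 3 3 0 7]
step 4 (fire a3): [2 3 3 0 7]

2 3 3 0 7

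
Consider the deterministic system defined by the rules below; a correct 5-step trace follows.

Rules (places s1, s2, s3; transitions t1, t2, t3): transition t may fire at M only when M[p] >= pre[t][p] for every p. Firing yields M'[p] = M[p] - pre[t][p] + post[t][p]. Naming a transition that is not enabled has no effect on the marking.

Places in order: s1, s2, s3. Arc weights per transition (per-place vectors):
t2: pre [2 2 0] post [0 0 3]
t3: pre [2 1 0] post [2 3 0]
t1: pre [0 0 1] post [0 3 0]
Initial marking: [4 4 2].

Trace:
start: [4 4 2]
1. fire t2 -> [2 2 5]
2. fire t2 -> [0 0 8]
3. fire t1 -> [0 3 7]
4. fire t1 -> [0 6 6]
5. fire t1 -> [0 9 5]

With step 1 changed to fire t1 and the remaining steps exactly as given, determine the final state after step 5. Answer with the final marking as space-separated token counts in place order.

2 14 1

(re-executing from step 1 with the substitution; state before step 1: [4 4 2])
1. fire t1 -> [4 7 1]
2. fire t2 -> [2 5 4]
3. fire t1 -> [2 8 3]
4. fire t1 -> [2 11 2]
5. fire t1 -> [2 14 1]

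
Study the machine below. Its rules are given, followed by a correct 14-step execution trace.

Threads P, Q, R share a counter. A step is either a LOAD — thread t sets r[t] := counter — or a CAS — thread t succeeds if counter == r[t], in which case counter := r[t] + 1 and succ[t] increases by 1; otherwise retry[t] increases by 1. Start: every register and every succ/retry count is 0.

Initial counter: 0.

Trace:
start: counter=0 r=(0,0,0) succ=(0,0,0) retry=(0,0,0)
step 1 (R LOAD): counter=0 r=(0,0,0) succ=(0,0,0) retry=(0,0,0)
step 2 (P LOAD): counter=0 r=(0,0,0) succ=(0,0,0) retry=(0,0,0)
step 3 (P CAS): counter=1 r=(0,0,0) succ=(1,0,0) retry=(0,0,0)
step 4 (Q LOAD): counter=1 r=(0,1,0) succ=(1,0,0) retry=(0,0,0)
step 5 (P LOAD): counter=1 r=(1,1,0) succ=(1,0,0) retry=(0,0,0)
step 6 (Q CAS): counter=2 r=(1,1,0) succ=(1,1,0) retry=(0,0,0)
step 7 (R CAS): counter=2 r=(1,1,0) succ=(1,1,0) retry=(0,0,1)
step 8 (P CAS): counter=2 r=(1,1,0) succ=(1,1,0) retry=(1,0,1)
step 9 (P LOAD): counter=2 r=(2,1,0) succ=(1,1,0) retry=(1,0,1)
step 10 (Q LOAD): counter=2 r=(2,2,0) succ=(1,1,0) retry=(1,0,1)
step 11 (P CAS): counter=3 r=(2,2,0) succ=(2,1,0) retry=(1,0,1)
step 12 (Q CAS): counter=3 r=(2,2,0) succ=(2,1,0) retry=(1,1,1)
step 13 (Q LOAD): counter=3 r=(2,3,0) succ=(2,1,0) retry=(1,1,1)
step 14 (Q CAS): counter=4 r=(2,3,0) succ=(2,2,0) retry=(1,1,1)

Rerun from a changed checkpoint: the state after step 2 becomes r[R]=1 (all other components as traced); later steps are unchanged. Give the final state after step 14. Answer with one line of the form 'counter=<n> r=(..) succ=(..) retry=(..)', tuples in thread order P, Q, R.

counter=4 r=(2,3,1) succ=(2,2,0) retry=(1,1,1)

state after step 2 := counter=0 r=(0,0,1) succ=(0,0,0) retry=(0,0,0)
step 3 (P CAS): counter=1 r=(0,0,1) succ=(1,0,0) retry=(0,0,0)
step 4 (Q LOAD): counter=1 r=(0,1,1) succ=(1,0,0) retry=(0,0,0)
step 5 (P LOAD): counter=1 r=(1,1,1) succ=(1,0,0) retry=(0,0,0)
step 6 (Q CAS): counter=2 r=(1,1,1) succ=(1,1,0) retry=(0,0,0)
step 7 (R CAS): counter=2 r=(1,1,1) succ=(1,1,0) retry=(0,0,1)
step 8 (P CAS): counter=2 r=(1,1,1) succ=(1,1,0) retry=(1,0,1)
step 9 (P LOAD): counter=2 r=(2,1,1) succ=(1,1,0) retry=(1,0,1)
step 10 (Q LOAD): counter=2 r=(2,2,1) succ=(1,1,0) retry=(1,0,1)
step 11 (P CAS): counter=3 r=(2,2,1) succ=(2,1,0) retry=(1,0,1)
step 12 (Q CAS): counter=3 r=(2,2,1) succ=(2,1,0) retry=(1,1,1)
step 13 (Q LOAD): counter=3 r=(2,3,1) succ=(2,1,0) retry=(1,1,1)
step 14 (Q CAS): counter=4 r=(2,3,1) succ=(2,2,0) retry=(1,1,1)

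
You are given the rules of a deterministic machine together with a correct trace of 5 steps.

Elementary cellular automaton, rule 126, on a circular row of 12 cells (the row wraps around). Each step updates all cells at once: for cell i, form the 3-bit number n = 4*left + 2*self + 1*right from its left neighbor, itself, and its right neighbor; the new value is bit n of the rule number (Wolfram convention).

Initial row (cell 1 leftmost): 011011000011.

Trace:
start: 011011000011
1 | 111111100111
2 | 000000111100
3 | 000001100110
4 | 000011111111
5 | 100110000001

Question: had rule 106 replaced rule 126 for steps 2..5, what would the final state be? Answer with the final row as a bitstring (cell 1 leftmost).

(re-executing steps 2..5 under rule 106; state before step 2: 111111100111)
2 | 000000101100
3 | 000001011100
4 | 000010110100
5 | 000101111000

000101111000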